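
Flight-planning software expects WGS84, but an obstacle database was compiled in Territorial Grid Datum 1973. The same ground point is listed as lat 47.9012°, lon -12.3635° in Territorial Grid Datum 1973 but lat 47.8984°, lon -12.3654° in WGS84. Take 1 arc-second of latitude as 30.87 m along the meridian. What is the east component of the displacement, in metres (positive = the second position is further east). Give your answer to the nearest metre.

Δφ = 47.8984° − 47.9012° = -0.0028°; Δλ = -12.3654° − -12.3635° = -0.0019°.
1° of latitude = 3600 × 30.87 = 111132 m.
ΔN = Δφ × 111132 = -311.2 m; ΔE = Δλ × 111132 × cos(47.9012°) = -0.0019 × 111132 × 0.670411 = -141.6 m.

ΔE = -142 m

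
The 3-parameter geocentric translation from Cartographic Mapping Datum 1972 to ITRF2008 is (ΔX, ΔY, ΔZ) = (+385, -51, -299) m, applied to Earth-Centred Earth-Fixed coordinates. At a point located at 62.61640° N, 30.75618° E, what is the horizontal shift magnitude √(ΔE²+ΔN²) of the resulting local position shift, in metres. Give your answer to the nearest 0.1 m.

The local east axis at (φ, λ) is (−sin λ, cos λ, 0), so ΔE = −sin(30.75618°)·385 + cos(30.75618°)·(-51) = -240.71 m.
The local north axis is (−sin φ cos λ, −sin φ sin λ, cos φ), giving ΔN = -293.777 + 23.158 − 137.524 = -408.14 m.
Horizontal magnitude = √(ΔE² + ΔN²) = √((-240.71)² + (-408.14)²) = 473.84 m.

473.8 m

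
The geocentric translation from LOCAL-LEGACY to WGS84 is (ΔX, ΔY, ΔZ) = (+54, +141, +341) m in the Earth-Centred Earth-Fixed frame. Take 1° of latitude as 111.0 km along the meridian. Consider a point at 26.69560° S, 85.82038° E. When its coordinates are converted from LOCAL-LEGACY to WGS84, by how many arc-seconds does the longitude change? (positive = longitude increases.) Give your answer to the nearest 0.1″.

sin φ = -0.449250, cos φ = 0.893406, sin λ = 0.997340, cos λ = 0.072883.
East component: ΔE = −sin λ·ΔX + cos λ·ΔY = −(0.997340)(54) + (0.072883)(141) = -43.58 m.
1° of latitude spans 111000 m; at latitude φ, 1° of longitude spans that × cos φ = 99168.1 m, so Δλ = -43.58 / 99168.1 × 3600 = -1.582″.

Δλ = -1.6″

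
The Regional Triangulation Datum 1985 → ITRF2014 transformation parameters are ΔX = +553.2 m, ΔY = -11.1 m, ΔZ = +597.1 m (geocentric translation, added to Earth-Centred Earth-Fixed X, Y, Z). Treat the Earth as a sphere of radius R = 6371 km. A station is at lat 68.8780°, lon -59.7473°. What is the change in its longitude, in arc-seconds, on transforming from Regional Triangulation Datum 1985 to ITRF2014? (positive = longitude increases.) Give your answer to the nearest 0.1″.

sin φ = 0.932815, cos φ = 0.360355, sin λ = -0.863812, cos λ = 0.503815.
East component: ΔE = −sin λ·ΔX + cos λ·ΔY = −(-0.863812)(553.2) + (0.503815)(-11.1) = 472.27 m.
1° of latitude spans πR/180 = 111195 m; at latitude φ, 1° of longitude spans that × cos φ = 40069.6 m, so Δλ = 472.27 / 40069.6 × 3600 = 42.430″.

Δλ = 42.4″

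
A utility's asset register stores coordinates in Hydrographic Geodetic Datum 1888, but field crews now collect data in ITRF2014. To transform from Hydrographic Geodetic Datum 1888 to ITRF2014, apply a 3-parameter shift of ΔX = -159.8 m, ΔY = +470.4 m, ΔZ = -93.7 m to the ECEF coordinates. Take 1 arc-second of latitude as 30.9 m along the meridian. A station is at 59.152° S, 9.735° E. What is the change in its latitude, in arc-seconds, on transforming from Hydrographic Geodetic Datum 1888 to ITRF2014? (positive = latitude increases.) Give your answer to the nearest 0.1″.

Δφ = -3.7″

sin φ = -0.858531, cos φ = 0.512762, sin λ = 0.169091, cos λ = 0.985600.
North component: ΔN = −sin φ cos λ·ΔX − sin φ sin λ·ΔY + cos φ·ΔZ = −(-0.858531)(0.985600)(-159.8) − (-0.858531)(0.169091)(470.4) + (0.512762)(-93.7) = -114.98 m.
1° of latitude spans 3600 × 30.90 = 111240 m, so Δφ = -114.98 / 111240 × 3600 = -3.721″.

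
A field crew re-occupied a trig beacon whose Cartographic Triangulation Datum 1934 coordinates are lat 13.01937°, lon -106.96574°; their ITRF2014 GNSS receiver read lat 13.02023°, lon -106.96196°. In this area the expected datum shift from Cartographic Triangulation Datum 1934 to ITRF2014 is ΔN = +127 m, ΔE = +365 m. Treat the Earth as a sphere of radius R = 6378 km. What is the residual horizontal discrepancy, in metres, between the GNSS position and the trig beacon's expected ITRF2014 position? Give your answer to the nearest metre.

55 m

Observed coordinate differences: Δφ = +0.00086°, Δλ = +0.00378°.
Converting to metres (1° lat = 111317 m, cos φ = 0.974294): observed ΔN = 95.7 m, observed ΔE = 410.0 m.
Subtracting the expected shift leaves a residual of 95.7 − (127) = -31.3 m north and 410.0 − (365) = 45.0 m east.
Residual distance = √((-31.3)² + 45.0²) = 54.8 m.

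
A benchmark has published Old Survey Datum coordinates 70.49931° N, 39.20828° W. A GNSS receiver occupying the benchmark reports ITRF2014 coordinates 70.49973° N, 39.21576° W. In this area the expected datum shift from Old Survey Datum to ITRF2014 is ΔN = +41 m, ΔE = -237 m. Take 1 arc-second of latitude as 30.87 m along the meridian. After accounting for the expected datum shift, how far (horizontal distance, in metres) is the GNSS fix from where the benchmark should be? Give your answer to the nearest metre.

41 m

Observed coordinate differences: Δφ = +0.00042°, Δλ = -0.00748°.
Converting to metres (1° lat = 111132 m, cos φ = 0.333818): observed ΔN = 46.7 m, observed ΔE = -277.5 m.
Subtracting the expected shift leaves a residual of 46.7 − (41) = 5.7 m north and -277.5 − (-237) = -40.5 m east.
Residual distance = √(5.7² + (-40.5)²) = 40.9 m.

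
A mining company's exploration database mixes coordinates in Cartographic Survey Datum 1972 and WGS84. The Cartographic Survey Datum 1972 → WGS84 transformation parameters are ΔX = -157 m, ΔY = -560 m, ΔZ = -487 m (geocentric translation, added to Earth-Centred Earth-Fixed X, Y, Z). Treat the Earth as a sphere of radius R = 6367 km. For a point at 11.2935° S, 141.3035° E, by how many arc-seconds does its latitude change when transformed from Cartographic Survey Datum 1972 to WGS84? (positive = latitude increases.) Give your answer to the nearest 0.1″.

Δφ = -16.9″

sin φ = -0.195835, cos φ = 0.980637, sin λ = 0.625195, cos λ = -0.780469.
North component: ΔN = −sin φ cos λ·ΔX − sin φ sin λ·ΔY + cos φ·ΔZ = −(-0.195835)(-0.780469)(-157) − (-0.195835)(0.625195)(-560) + (0.980637)(-487) = -522.14 m.
1° of latitude spans πR/180 = 111125 m, so Δφ = -522.14 / 111125 × 3600 = -16.915″.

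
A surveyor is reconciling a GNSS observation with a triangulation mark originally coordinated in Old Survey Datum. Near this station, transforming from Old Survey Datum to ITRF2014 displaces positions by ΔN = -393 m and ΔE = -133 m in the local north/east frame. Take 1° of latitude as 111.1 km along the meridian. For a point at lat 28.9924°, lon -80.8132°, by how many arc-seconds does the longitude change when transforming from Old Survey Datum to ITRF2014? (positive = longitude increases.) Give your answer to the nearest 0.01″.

At latitude 28.9924°, cos φ = 0.874684.
1° of longitude at this latitude = 111.1 × cos φ = 97.18 km, so Δλ = -133.0 / 97177.4 = -0.0013686° = -4.927″.

Δλ = -4.93″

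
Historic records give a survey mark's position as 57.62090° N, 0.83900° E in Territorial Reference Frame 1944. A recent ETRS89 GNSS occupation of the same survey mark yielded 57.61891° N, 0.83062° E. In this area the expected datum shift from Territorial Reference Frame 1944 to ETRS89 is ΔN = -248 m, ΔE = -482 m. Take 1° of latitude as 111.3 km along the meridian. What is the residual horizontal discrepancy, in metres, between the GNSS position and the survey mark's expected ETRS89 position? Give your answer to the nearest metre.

32 m

Observed coordinate differences: Δφ = -0.00199°, Δλ = -0.00838°.
Converting to metres (1° lat = 111300 m, cos φ = 0.535519): observed ΔN = -221.5 m, observed ΔE = -499.5 m.
Subtracting the expected shift leaves a residual of -221.5 − (-248) = 26.5 m north and -499.5 − (-482) = -17.5 m east.
Residual distance = √(26.5² + (-17.5)²) = 31.8 m.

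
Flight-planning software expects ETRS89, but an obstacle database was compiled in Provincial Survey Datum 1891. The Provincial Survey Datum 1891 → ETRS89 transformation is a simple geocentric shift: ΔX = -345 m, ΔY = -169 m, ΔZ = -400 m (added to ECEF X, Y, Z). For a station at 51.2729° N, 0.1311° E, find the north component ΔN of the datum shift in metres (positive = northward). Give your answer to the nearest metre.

ΔN = 19 m

At φ = 51.2729°, λ = 0.1311°: sin φ = 0.780135, cos φ = 0.625612, sin λ = 0.002288, cos λ = 0.999997.
ΔN = −sin φ cos λ·ΔX − sin φ sin λ·ΔY + cos φ·ΔZ = −(0.780135)(0.999997)(-345) − (0.780135)(0.002288)(-169) + (0.625612)(-400) = 19.20 m.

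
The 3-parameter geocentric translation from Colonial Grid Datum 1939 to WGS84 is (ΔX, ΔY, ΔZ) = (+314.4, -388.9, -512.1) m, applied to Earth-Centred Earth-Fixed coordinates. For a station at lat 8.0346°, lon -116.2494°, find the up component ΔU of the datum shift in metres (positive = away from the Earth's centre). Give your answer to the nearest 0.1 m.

The local up (radial) axis is (cos φ cos λ, cos φ sin λ, sin φ), giving ΔU = -137.688 + 345.372 − 71.577 = 136.11 m.

ΔU = 136.1 m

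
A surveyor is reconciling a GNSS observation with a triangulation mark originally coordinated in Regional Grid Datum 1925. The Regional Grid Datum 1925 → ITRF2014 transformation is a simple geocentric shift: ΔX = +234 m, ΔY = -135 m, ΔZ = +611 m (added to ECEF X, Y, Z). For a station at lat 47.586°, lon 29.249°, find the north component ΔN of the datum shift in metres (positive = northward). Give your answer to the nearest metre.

ΔN = 310 m

At φ = 47.586°, λ = 29.249°: sin φ = 0.738291, cos φ = 0.674483, sin λ = 0.488606, cos λ = 0.872505.
ΔN = −sin φ cos λ·ΔX − sin φ sin λ·ΔY + cos φ·ΔZ = −(0.738291)(0.872505)(234) − (0.738291)(0.488606)(-135) + (0.674483)(611) = 310.07 m.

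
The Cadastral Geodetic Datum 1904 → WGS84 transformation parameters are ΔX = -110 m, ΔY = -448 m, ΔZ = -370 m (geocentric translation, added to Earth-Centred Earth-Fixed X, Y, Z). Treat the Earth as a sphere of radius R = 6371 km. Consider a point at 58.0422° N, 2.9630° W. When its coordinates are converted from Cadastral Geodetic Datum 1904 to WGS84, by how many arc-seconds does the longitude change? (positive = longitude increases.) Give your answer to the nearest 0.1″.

Δλ = -27.7″

sin φ = 0.848438, cos φ = 0.529295, sin λ = -0.051691, cos λ = 0.998663.
East component: ΔE = −sin λ·ΔX + cos λ·ΔY = −(-0.051691)(-110) + (0.998663)(-448) = -453.09 m.
1° of latitude spans πR/180 = 111195 m; at latitude φ, 1° of longitude spans that × cos φ = 58854.9 m, so Δλ = -453.09 / 58854.9 × 3600 = -27.714″.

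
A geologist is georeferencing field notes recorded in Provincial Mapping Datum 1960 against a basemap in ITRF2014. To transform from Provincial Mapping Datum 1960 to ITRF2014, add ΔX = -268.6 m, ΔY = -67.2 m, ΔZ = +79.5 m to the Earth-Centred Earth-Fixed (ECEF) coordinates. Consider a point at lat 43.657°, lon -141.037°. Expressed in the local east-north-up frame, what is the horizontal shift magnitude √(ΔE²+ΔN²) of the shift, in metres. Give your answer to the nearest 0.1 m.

The local east axis at (φ, λ) is (−sin λ, cos λ, 0), so ΔE = −sin(-141.037°)·(-268.6) + cos(-141.037°)·(-67.2) = -116.65 m.
The local north axis is (−sin φ cos λ, −sin φ sin λ, cos φ), giving ΔN = -144.178 − 29.171 + 57.517 = -115.83 m.
Horizontal magnitude = √(ΔE² + ΔN²) = √((-116.65)² + (-115.83)²) = 164.39 m.

164.4 m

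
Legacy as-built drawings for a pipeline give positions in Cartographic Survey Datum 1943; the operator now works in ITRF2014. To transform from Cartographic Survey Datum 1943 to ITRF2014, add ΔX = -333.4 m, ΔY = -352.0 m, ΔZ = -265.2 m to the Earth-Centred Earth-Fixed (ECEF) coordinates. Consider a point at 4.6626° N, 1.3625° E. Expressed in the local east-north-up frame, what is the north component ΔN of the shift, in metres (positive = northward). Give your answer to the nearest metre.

ΔN = -237 m

The local north axis is (−sin φ cos λ, −sin φ sin λ, cos φ), giving ΔN = 27.094 + 0.680 − 264.322 = -236.55 m.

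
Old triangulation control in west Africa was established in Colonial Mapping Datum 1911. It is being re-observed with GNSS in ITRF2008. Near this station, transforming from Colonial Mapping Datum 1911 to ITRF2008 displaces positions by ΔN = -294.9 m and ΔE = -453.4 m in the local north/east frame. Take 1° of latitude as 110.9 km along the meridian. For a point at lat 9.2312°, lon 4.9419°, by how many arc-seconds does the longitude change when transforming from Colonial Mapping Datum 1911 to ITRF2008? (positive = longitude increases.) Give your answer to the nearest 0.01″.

Δλ = -14.91″

At latitude 9.2312°, cos φ = 0.987049.
1° of longitude at this latitude = 110.9 × cos φ = 109.46 km, so Δλ = -453.4 / 109463.7 = -0.0041420° = -14.911″.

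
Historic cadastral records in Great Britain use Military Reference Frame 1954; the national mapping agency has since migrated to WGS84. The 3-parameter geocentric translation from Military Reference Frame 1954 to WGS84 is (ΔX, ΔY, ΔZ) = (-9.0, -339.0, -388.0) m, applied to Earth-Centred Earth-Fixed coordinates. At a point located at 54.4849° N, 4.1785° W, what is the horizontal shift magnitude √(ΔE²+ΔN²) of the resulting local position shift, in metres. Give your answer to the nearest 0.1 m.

The local east axis at (φ, λ) is (−sin λ, cos λ, 0), so ΔE = −sin(-4.1785°)·(-9.0) + cos(-4.1785°)·(-339.0) = -338.75 m.
The local north axis is (−sin φ cos λ, −sin φ sin λ, cos φ), giving ΔN = 7.306 − 20.106 − 225.396 = -238.20 m.
Horizontal magnitude = √(ΔE² + ΔN²) = √((-338.75)² + (-238.20)²) = 414.12 m.

414.1 m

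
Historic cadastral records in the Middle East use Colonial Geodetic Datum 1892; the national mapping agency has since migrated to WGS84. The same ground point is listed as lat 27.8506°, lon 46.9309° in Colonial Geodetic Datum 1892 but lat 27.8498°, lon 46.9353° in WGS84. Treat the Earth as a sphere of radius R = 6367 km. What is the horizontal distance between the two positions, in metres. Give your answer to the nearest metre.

441 m

Δφ = 27.8498° − 27.8506° = -0.0008°; Δλ = 46.9353° − 46.9309° = +0.0044°.
1° along a meridian = πR/180 = 111125 m.
ΔN = Δφ × 111125 = -88.9 m; ΔE = Δλ × 111125 × cos(27.8506°) = +0.0044 × 111125 × 0.884169 = 432.3 m.
Distance = √(ΔE² + ΔN²) = √(432.3² + (-88.9)²) = 441.4 m.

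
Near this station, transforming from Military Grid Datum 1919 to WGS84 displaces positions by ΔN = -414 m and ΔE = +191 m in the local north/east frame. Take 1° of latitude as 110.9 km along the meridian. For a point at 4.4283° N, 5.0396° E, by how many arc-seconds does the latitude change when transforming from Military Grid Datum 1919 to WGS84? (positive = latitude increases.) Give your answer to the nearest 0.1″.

Δφ = -13.4″

1° of latitude = 110.9 km, so Δφ = -414.0 / 110900 = -0.0037331° = -13.439″.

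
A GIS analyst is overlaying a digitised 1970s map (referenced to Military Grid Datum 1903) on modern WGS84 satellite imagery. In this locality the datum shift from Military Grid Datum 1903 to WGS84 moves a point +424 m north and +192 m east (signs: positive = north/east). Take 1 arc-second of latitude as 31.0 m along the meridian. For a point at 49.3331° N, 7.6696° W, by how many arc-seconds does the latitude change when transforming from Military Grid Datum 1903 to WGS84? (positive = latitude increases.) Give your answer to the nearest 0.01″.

Δφ = 13.68″

1″ of latitude = 31.00 m, so Δφ = 424.0 / 31.00 = 13.677″.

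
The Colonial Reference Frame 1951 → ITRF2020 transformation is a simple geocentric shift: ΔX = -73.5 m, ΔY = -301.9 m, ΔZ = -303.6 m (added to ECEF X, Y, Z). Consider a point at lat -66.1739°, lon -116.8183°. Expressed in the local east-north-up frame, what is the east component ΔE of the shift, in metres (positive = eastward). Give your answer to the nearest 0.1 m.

At φ = -66.1739°, λ = -116.8183°: sin φ = -0.914776, cos φ = 0.403962, sin λ = -0.892442, cos λ = -0.451163.
ΔE = −sin λ·ΔX + cos λ·ΔY = −(-0.892442)·(-73.5) + (-0.451163)·(-301.9) = 70.61 m.

ΔE = 70.6 m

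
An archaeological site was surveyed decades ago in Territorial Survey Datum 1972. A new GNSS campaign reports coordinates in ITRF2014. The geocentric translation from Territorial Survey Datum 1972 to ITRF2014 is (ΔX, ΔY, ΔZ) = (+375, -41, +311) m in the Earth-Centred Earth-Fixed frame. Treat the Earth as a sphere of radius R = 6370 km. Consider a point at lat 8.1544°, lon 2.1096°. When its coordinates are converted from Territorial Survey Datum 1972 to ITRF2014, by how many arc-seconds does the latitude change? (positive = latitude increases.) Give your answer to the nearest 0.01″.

sin φ = 0.141841, cos φ = 0.989889, sin λ = 0.036811, cos λ = 0.999322.
North component: ΔN = −sin φ cos λ·ΔX − sin φ sin λ·ΔY + cos φ·ΔZ = −(0.141841)(0.999322)(375) − (0.141841)(0.036811)(-41) + (0.989889)(311) = 254.92 m.
1° of latitude spans πR/180 = 111177 m, so Δφ = 254.92 / 111177 × 3600 = 8.254″.

Δφ = 8.25″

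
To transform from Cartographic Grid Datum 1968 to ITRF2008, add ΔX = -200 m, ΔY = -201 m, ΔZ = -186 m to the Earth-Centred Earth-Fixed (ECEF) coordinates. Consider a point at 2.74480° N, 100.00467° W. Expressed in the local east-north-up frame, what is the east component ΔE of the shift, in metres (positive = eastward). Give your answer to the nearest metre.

ΔE = -162 m

The local east axis at (φ, λ) is (−sin λ, cos λ, 0), so ΔE = −sin(-100.00467°)·(-200) + cos(-100.00467°)·(-201) = -162.04 m.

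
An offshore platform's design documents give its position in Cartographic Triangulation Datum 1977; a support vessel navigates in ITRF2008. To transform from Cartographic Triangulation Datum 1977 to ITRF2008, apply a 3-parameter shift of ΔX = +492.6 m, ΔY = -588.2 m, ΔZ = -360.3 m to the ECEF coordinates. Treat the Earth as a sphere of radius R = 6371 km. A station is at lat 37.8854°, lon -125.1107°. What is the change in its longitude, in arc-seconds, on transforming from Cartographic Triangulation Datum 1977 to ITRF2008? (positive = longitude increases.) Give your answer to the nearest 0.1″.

Δλ = 30.4″

sin φ = 0.614084, cos φ = 0.789241, sin λ = -0.818042, cos λ = -0.575158.
East component: ΔE = −sin λ·ΔX + cos λ·ΔY = −(-0.818042)(492.6) + (-0.575158)(-588.2) = 741.28 m.
1° of latitude spans πR/180 = 111195 m; at latitude φ, 1° of longitude spans that × cos φ = 87759.5 m, so Δλ = 741.28 / 87759.5 × 3600 = 30.408″.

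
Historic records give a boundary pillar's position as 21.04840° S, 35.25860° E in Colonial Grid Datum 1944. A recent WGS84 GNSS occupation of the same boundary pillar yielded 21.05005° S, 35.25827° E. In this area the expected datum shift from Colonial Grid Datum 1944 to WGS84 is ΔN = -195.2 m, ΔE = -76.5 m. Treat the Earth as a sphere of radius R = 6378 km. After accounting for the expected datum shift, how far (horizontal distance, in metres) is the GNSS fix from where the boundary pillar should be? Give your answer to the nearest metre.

44 m

Observed coordinate differences: Δφ = -0.00165°, Δλ = -0.00033°.
Converting to metres (1° lat = 111317 m, cos φ = 0.933277): observed ΔN = -183.7 m, observed ΔE = -34.3 m.
Subtracting the expected shift leaves a residual of -183.7 − (-195.2) = 11.5 m north and -34.3 − (-76.5) = 42.2 m east.
Residual distance = √(11.5² + 42.2²) = 43.8 m.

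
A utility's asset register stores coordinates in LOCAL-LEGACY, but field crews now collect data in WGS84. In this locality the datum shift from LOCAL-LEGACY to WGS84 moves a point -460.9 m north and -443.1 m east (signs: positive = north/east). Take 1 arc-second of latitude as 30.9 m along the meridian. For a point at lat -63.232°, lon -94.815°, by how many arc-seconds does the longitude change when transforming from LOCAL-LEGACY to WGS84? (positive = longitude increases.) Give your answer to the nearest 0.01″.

Δλ = -31.84″

At latitude -63.232°, cos φ = 0.450379.
1″ of longitude at this latitude = 30.90 × cos φ = 13.9167 m, so Δλ = -443.1 / 13.9167 = -31.839″.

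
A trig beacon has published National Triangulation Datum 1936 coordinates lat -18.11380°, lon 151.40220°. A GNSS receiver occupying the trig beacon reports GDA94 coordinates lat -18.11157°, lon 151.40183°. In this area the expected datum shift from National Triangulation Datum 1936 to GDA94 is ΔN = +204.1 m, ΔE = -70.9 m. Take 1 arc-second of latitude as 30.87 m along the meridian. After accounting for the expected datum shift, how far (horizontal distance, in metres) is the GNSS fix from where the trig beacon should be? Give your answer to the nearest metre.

54 m

Observed coordinate differences: Δφ = +0.00223°, Δλ = -0.00037°.
Converting to metres (1° lat = 111132 m, cos φ = 0.950441): observed ΔN = 247.8 m, observed ΔE = -39.1 m.
Subtracting the expected shift leaves a residual of 247.8 − (204.1) = 43.7 m north and -39.1 − (-70.9) = 31.8 m east.
Residual distance = √(43.7² + 31.8²) = 54.1 m.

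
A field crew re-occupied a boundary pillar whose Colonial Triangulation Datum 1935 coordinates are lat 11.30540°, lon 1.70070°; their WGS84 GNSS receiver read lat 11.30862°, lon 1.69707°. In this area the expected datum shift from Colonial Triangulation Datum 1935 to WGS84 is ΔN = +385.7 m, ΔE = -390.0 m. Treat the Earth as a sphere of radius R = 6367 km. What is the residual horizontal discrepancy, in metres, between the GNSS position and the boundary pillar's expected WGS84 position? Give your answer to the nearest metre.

Observed coordinate differences: Δφ = +0.00322°, Δλ = -0.00363°.
Converting to metres (1° lat = 111125 m, cos φ = 0.980596): observed ΔN = 357.8 m, observed ΔE = -395.6 m.
Subtracting the expected shift leaves a residual of 357.8 − (385.7) = -27.9 m north and -395.6 − (-390.0) = -5.6 m east.
Residual distance = √((-27.9)² + (-5.6)²) = 28.4 m.

28 m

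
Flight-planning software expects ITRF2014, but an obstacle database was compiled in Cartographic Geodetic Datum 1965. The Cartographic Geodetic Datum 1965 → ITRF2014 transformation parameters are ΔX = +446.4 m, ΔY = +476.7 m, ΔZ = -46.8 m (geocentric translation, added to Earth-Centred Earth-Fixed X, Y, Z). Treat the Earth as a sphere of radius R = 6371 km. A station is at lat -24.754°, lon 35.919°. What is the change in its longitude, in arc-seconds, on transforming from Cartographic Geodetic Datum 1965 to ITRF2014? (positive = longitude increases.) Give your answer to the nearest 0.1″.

Δλ = 4.4″

sin φ = -0.418723, cos φ = 0.908114, sin λ = 0.586641, cos λ = 0.809847.
East component: ΔE = −sin λ·ΔX + cos λ·ΔY = −(0.586641)(446.4) + (0.809847)(476.7) = 124.18 m.
1° of latitude spans πR/180 = 111195 m; at latitude φ, 1° of longitude spans that × cos φ = 100977.7 m, so Δλ = 124.18 / 100977.7 × 3600 = 4.427″.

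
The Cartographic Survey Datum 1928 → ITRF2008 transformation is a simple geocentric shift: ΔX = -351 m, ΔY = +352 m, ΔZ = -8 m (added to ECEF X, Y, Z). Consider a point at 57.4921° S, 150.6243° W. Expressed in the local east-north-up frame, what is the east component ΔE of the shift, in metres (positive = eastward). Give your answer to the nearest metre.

ΔE = -479 m

The local east axis at (φ, λ) is (−sin λ, cos λ, 0), so ΔE = −sin(-150.6243°)·(-351) + cos(-150.6243°)·352 = -478.92 m.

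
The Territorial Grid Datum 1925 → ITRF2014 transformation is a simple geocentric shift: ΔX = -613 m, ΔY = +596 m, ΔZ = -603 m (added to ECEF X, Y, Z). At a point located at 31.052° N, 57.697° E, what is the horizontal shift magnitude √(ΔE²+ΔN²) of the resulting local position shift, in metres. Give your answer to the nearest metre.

The local east axis at (φ, λ) is (−sin λ, cos λ, 0), so ΔE = −sin(57.697°)·(-613) + cos(57.697°)·596 = 836.63 m.
The local north axis is (−sin φ cos λ, −sin φ sin λ, cos φ), giving ΔN = 168.974 − 259.847 − 516.590 = -607.46 m.
Horizontal magnitude = √(ΔE² + ΔN²) = √(836.63² + (-607.46)²) = 1033.90 m.

1034 m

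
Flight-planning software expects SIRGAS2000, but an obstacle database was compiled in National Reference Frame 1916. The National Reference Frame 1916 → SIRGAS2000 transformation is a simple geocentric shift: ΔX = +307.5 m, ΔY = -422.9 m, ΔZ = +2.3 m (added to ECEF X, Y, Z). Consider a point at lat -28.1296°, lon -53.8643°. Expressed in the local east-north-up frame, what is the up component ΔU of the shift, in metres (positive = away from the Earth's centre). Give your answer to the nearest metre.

At φ = -28.1296°, λ = -53.8643°: sin φ = -0.471468, cos φ = 0.881883, sin λ = -0.807623, cos λ = 0.589700.
ΔU = cos φ cos λ·ΔX + cos φ sin λ·ΔY + sin φ·ΔZ = (0.881883)(0.589700)(307.5) + (0.881883)(-0.807623)(-422.9) + (-0.471468)(2.3) = 460.03 m.

ΔU = 460 m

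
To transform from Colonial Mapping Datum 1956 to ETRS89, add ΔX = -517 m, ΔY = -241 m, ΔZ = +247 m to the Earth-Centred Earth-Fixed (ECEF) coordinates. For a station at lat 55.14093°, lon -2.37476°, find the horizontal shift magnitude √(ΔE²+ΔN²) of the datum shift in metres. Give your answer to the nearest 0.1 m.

The local east axis at (φ, λ) is (−sin λ, cos λ, 0), so ΔE = −sin(-2.37476°)·(-517) + cos(-2.37476°)·(-241) = -262.22 m.
The local north axis is (−sin φ cos λ, −sin φ sin λ, cos φ), giving ΔN = 423.865 − 8.194 + 141.175 = 556.85 m.
Horizontal magnitude = √(ΔE² + ΔN²) = √((-262.22)² + 556.85²) = 615.50 m.

615.5 m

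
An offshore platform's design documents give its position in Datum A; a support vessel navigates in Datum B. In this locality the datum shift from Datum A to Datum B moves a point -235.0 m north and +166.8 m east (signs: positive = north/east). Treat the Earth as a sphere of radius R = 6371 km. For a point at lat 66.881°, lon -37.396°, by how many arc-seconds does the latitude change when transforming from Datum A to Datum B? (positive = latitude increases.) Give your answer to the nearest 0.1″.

Δφ = -7.6″

On a sphere of radius R, 1 rad of latitude = R, so Δφ = ΔN / R = -235.0 / 6371000 = -3.6886e-05 rad = -7.608″.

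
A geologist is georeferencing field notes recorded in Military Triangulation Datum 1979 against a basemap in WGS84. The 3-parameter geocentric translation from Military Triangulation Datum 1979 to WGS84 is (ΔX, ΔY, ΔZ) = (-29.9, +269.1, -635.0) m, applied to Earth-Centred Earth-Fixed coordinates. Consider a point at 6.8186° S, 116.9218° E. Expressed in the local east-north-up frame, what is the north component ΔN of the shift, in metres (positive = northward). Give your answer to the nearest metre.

At φ = -6.8186°, λ = 116.9218°: sin φ = -0.118726, cos φ = 0.992927, sin λ = 0.891625, cos λ = -0.452774.
ΔN = −sin φ cos λ·ΔX − sin φ sin λ·ΔY + cos φ·ΔZ = −(-0.118726)(-0.452774)(-29.9) − (-0.118726)(0.891625)(269.1) + (0.992927)(-635.0) = -600.41 m.

ΔN = -600 m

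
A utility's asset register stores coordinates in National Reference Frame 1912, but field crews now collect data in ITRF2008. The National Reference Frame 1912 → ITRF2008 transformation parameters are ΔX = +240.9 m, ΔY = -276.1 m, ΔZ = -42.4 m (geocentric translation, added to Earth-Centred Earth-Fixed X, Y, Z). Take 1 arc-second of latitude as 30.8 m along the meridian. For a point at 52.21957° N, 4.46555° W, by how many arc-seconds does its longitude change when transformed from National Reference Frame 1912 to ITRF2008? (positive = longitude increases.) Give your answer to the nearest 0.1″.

Δλ = -13.6″

sin φ = 0.790364, cos φ = 0.612637, sin λ = -0.077860, cos λ = 0.996964.
East component: ΔE = −sin λ·ΔX + cos λ·ΔY = −(-0.077860)(240.9) + (0.996964)(-276.1) = -256.51 m.
1° of latitude spans 3600 × 30.80 = 110880 m; at latitude φ, 1° of longitude spans that × cos φ = 67929.2 m, so Δλ = -256.51 / 67929.2 × 3600 = -13.594″.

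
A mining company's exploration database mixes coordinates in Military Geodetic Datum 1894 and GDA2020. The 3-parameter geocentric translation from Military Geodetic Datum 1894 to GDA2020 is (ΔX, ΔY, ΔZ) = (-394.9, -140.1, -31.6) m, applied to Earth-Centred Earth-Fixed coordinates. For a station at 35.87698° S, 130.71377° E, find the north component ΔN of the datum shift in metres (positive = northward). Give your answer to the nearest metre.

ΔN = 63 m

At φ = -35.87698°, λ = 130.71377°: sin φ = -0.586047, cos φ = 0.810277, sin λ = 0.757978, cos λ = -0.652281.
ΔN = −sin φ cos λ·ΔX − sin φ sin λ·ΔY + cos φ·ΔZ = −(-0.586047)(-0.652281)(-394.9) − (-0.586047)(0.757978)(-140.1) + (0.810277)(-31.6) = 63.12 m.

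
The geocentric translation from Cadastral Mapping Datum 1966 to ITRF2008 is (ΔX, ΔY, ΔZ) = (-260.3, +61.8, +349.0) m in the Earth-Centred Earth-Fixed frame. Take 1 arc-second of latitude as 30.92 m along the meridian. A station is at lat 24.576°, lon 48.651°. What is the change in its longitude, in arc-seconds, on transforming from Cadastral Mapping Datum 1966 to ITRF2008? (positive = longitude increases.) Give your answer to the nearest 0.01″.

sin φ = 0.415900, cos φ = 0.909410, sin λ = 0.750699, cos λ = 0.660644.
East component: ΔE = −sin λ·ΔX + cos λ·ΔY = −(0.750699)(-260.3) + (0.660644)(61.8) = 236.23 m.
1° of latitude spans 3600 × 30.92 = 111312 m; at latitude φ, 1° of longitude spans that × cos φ = 101228.3 m, so Δλ = 236.23 / 101228.3 × 3600 = 8.401″.

Δλ = 8.40″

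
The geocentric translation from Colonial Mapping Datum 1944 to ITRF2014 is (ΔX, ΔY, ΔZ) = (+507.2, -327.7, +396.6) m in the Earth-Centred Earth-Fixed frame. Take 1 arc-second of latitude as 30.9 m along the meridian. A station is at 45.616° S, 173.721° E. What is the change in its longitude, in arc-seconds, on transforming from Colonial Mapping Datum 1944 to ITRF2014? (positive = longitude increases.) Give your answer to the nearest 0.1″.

sin φ = -0.714668, cos φ = 0.699464, sin λ = 0.109370, cos λ = -0.994001.
East component: ΔE = −sin λ·ΔX + cos λ·ΔY = −(0.109370)(507.2) + (-0.994001)(-327.7) = 270.26 m.
1° of latitude spans 3600 × 30.90 = 111240 m; at latitude φ, 1° of longitude spans that × cos φ = 77808.4 m, so Δλ = 270.26 / 77808.4 × 3600 = 12.504″.

Δλ = 12.5″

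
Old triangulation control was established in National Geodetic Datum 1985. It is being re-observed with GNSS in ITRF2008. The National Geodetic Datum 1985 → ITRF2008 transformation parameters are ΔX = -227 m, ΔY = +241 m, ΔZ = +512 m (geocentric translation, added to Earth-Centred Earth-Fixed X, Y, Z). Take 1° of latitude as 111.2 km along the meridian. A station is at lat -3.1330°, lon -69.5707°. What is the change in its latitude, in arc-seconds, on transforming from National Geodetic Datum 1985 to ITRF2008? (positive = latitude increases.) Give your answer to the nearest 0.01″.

Δφ = 16.01″

sin φ = -0.054654, cos φ = 0.998505, sin λ = -0.937104, cos λ = 0.349051.
North component: ΔN = −sin φ cos λ·ΔX − sin φ sin λ·ΔY + cos φ·ΔZ = −(-0.054654)(0.349051)(-227) − (-0.054654)(-0.937104)(241) + (0.998505)(512) = 494.56 m.
1° of latitude spans 111200 m, so Δφ = 494.56 / 111200 × 3600 = 16.011″.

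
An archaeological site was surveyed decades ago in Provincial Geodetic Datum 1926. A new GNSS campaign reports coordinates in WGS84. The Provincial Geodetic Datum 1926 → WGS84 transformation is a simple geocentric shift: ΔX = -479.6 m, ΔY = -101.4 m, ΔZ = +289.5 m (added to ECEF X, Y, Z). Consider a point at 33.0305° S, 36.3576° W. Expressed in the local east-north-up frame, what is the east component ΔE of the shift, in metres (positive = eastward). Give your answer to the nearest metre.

ΔE = -366 m

The local east axis at (φ, λ) is (−sin λ, cos λ, 0), so ΔE = −sin(-36.3576°)·(-479.6) + cos(-36.3576°)·(-101.4) = -365.98 m.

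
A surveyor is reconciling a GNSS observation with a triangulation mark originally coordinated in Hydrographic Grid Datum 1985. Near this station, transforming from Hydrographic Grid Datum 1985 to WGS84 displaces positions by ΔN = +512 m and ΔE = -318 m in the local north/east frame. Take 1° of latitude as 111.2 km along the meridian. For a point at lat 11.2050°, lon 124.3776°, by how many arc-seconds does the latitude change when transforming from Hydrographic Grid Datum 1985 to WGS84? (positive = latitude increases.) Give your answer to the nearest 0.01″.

1° of latitude = 111.2 km, so Δφ = 512.0 / 111200 = 0.0046043° = 16.576″.

Δφ = 16.58″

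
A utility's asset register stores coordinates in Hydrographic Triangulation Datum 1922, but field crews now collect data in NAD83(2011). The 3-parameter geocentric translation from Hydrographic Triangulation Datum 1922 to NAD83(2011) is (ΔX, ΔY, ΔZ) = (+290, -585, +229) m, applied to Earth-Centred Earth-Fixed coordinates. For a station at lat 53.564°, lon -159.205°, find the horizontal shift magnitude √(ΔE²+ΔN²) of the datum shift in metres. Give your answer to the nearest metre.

676 m

The local east axis at (φ, λ) is (−sin λ, cos λ, 0), so ΔE = −sin(-159.205°)·290 + cos(-159.205°)·(-585) = 649.85 m.
The local north axis is (−sin φ cos λ, −sin φ sin λ, cos φ), giving ΔN = 218.112 − 167.091 + 136.009 = 187.03 m.
Horizontal magnitude = √(ΔE² + ΔN²) = √(649.85² + 187.03²) = 676.23 m.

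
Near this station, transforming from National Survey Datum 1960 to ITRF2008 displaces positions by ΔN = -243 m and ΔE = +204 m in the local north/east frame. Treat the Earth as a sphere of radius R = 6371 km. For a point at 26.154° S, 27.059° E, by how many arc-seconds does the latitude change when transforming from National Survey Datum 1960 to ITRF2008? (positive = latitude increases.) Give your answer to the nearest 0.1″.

On a sphere of radius R, 1 rad of latitude = R, so Δφ = ΔN / R = -243.0 / 6371000 = -3.8142e-05 rad = -7.867″.

Δφ = -7.9″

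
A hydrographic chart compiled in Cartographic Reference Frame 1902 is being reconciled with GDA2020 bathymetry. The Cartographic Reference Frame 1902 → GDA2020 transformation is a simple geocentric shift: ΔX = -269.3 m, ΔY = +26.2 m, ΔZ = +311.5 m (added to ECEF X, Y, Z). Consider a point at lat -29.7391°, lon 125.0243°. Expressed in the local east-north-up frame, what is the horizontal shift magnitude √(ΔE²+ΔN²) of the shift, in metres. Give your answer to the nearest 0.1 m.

412.6 m

At φ = -29.7391°, λ = 125.0243°: sin φ = -0.496051, cos φ = 0.868293, sin λ = 0.818909, cos λ = -0.573924.
ΔE = −sin λ·ΔX + cos λ·ΔY = −(0.818909)·(-269.3) + (-0.573924)·(26.2) = 205.50 m.
ΔN = −sin φ cos λ·ΔX − sin φ sin λ·ΔY + cos φ·ΔZ = −(-0.496051)(-0.573924)(-269.3) − (-0.496051)(0.818909)(26.2) + (0.868293)(311.5) = 357.78 m.
Horizontal magnitude = √(ΔE² + ΔN²) = √(205.50² + 357.78²) = 412.60 m.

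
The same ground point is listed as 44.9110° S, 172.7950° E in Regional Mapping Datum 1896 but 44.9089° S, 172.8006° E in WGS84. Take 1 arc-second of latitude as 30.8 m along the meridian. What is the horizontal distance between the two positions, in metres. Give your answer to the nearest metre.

Δφ = -44.9089° − -44.9110° = +0.0021°; Δλ = 172.8006° − 172.7950° = +0.0056°.
1° of latitude = 3600 × 30.80 = 110880 m.
ΔN = Δφ × 110880 = 232.8 m; ΔE = Δλ × 110880 × cos(-44.9110°) = +0.0056 × 110880 × 0.708204 = 439.7 m.
Distance = √(ΔE² + ΔN²) = √(439.7² + 232.8²) = 497.6 m.

498 m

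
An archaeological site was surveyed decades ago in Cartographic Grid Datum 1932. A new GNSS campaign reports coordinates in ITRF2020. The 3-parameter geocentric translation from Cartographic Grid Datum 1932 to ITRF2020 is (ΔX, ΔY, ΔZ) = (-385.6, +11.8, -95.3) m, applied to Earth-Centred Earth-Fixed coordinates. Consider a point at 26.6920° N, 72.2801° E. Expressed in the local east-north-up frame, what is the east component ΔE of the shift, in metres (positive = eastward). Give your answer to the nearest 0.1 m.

The local east axis at (φ, λ) is (−sin λ, cos λ, 0), so ΔE = −sin(72.2801°)·(-385.6) + cos(72.2801°)·11.8 = 370.90 m.

ΔE = 370.9 m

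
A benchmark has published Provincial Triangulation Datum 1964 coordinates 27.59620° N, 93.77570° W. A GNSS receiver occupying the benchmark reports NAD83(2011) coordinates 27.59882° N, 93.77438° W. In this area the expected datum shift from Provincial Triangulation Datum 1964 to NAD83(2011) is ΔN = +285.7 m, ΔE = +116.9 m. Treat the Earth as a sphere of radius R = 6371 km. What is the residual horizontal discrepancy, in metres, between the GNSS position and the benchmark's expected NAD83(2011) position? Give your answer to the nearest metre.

Observed coordinate differences: Δφ = +0.00262°, Δλ = +0.00132°.
Converting to metres (1° lat = 111195 m, cos φ = 0.886234): observed ΔN = 291.3 m, observed ΔE = 130.1 m.
Subtracting the expected shift leaves a residual of 291.3 − (285.7) = 5.6 m north and 130.1 − (116.9) = 13.2 m east.
Residual distance = √(5.6² + 13.2²) = 14.3 m.

14 m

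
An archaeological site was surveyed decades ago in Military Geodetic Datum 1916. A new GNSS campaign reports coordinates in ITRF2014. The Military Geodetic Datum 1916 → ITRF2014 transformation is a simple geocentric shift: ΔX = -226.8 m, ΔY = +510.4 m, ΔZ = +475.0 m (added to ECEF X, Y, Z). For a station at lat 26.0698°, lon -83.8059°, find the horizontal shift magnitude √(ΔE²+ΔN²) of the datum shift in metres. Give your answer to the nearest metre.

682 m

The local east axis at (φ, λ) is (−sin λ, cos λ, 0), so ΔE = −sin(-83.8059°)·(-226.8) + cos(-83.8059°)·510.4 = -170.41 m.
The local north axis is (−sin φ cos λ, −sin φ sin λ, cos φ), giving ΔN = 10.754 + 222.994 + 426.673 = 660.42 m.
Horizontal magnitude = √(ΔE² + ΔN²) = √((-170.41)² + 660.42²) = 682.05 m.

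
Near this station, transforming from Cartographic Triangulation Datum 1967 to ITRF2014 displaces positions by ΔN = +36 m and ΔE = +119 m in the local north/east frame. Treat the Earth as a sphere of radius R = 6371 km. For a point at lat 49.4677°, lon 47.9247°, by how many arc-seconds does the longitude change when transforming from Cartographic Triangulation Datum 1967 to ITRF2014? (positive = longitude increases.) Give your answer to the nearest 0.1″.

At latitude 49.4677°, cos φ = 0.649877.
One radian of longitude at latitude φ spans R cos φ, so Δλ = ΔE / (R cos φ) = 119.0 / (6371000 × 0.649877) = 2.8741e-05 rad = 5.928″.

Δλ = 5.9″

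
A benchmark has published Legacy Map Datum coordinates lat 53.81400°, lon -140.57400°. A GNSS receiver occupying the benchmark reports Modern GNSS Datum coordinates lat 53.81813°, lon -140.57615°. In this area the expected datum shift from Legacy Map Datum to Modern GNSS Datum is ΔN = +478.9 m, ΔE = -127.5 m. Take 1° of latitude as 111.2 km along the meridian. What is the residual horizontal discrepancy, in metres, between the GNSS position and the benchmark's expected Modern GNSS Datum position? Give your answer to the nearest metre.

Observed coordinate differences: Δφ = +0.00413°, Δλ = -0.00215°.
Converting to metres (1° lat = 111200 m, cos φ = 0.590408): observed ΔN = 459.3 m, observed ΔE = -141.2 m.
Subtracting the expected shift leaves a residual of 459.3 − (478.9) = -19.6 m north and -141.2 − (-127.5) = -13.7 m east.
Residual distance = √((-19.6)² + (-13.7)²) = 23.9 m.

24 m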